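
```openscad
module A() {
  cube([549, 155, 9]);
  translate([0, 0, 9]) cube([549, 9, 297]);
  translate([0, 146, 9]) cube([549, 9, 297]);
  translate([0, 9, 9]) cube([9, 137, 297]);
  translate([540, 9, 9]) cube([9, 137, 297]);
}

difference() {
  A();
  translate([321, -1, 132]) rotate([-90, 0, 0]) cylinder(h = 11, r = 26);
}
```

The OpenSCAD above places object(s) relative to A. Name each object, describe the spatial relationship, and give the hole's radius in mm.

A is an open box. The open box has a circular hole through its front wall. The hole's radius is 26 mm.

The subtracted cylinder has r = 26 mm.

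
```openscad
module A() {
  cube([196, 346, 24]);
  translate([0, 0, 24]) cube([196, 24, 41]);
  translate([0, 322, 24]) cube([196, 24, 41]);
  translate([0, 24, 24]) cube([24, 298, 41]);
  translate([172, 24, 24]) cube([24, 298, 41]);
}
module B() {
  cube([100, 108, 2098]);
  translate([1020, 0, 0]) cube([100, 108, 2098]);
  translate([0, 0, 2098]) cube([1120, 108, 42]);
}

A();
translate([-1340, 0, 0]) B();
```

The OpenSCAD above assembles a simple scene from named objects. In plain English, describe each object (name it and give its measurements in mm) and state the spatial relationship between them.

A is an open-topped rectangular box: outside dimensions 196×346×65 mm, with a uniform wall and base thickness of 24 mm. The base is a full 196×346 slab on the floor; four walls sit on top of the base. The front and back walls (the −y and +y sides) span the full width; the two side walls fit between them.

B is a door frame. The clear opening is 920 mm wide and 2098 mm high. Two 100 mm wide jambs, 108 mm deep, stand either side of the opening from the floor to the top of the opening. A 42 mm thick head sits across the top of both jambs, spanning the full outside width of the frame.

The door frame is on the floor beside the open box on its −x side.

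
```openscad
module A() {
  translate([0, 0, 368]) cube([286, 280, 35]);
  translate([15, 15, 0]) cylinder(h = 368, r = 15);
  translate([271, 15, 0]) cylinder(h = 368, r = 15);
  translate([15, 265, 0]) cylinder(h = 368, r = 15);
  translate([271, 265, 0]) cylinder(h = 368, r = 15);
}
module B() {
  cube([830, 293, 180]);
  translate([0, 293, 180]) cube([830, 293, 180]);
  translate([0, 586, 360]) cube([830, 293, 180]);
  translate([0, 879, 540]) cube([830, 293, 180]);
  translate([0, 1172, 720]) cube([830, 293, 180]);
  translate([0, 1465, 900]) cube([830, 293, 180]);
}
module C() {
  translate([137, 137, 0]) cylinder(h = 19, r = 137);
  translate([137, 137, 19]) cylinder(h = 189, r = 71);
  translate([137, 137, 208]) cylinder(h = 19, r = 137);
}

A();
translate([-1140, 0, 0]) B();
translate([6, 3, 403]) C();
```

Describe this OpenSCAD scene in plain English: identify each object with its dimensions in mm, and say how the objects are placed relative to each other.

A is a four-legged stool. The seat is a 286×280×35 mm slab whose top surface is at z = 403 mm; four round legs, each 30 mm in diameter, run from the floor (z = 0) to the underside of the seat, each leg's axis is inset half a diameter from the nearest pair of seat edges (so the leg's bounding box is flush with the corner).

B is a run of 6 identical solid stair steps. Each tread is 830×293 mm and each step block is 180 mm high. Step 1 rests on the floor; step k is offset from step 1 by (k−1)×293 mm in y and (k−1)×180 mm in z.

C is a spool: two coaxial disc flanges of radius 137 mm and thickness 19 mm, joined by a core cylinder of radius 71 mm and height 189 mm. The lower flange rests on z = 0 and the three cylinders share a vertical axis.

The staircase is on the floor beside the stool on its −x side. The spool is on top of the stool, centred.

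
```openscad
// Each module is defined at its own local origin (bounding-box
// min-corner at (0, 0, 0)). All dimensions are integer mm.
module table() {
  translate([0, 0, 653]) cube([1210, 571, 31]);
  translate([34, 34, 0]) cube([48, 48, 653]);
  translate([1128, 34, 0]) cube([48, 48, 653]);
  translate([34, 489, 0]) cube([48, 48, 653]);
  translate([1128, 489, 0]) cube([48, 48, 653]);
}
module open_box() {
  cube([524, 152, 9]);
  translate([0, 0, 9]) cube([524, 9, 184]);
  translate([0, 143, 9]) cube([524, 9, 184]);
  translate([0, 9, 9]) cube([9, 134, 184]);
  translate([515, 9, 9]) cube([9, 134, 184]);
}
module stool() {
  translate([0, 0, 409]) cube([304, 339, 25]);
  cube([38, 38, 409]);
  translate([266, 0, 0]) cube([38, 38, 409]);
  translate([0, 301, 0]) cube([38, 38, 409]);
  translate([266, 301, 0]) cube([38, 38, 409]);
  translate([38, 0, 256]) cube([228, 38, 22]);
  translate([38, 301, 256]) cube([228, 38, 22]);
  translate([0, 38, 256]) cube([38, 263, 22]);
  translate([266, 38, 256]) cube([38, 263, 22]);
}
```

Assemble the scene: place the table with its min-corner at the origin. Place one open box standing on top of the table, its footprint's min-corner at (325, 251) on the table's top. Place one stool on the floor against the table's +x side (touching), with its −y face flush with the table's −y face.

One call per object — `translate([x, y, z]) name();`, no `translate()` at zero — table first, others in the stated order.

table();
translate([325, 251, 684]) open_box();
translate([1210, 0, 0]) stool();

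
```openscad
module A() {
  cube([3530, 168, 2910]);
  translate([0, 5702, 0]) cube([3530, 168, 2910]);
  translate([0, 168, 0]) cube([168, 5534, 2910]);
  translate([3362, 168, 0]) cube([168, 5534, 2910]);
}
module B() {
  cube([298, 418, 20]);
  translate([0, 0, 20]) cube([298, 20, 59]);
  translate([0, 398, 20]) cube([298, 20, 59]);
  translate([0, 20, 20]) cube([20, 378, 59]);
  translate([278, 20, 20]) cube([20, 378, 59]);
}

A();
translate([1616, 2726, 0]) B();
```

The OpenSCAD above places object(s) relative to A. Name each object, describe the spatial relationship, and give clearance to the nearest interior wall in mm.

Clearances: x = 1448, y = 2558; minimum 1448 mm.

A is a house frame. B is an open box. The open box sits inside the house frame, centred. The clearance to the nearest interior wall is 1448 mm.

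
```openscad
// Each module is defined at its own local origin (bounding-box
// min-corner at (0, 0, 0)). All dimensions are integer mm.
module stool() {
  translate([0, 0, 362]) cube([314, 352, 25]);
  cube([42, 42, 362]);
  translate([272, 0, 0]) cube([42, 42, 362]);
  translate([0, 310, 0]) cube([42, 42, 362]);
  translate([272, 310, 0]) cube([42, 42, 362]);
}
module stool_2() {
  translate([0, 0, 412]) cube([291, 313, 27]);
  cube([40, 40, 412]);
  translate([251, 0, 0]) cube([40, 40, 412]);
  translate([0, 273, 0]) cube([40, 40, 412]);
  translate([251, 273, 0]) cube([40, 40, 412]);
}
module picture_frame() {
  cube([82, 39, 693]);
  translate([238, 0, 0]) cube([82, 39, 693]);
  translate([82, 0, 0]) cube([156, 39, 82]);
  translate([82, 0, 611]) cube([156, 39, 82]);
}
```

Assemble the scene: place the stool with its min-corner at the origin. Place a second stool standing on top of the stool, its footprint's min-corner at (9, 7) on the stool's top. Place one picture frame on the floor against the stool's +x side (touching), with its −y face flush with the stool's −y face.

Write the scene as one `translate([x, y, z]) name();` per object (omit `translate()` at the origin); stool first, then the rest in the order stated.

stool();
translate([9, 7, 387]) stool_2();
translate([314, 0, 0]) picture_frame();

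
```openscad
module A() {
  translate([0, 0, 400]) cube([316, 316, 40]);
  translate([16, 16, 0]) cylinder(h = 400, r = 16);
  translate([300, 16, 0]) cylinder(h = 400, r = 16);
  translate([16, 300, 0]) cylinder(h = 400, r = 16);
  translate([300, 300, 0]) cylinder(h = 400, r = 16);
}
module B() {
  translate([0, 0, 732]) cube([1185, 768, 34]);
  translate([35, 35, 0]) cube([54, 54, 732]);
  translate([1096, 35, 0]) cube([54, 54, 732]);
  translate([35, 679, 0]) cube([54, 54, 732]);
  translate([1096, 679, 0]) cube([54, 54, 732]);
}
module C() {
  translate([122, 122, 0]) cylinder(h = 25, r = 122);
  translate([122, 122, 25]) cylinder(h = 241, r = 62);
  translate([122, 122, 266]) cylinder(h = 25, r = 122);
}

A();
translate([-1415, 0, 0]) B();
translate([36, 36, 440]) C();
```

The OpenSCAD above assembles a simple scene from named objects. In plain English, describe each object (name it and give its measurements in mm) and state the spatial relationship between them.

A is a four-legged stool. The seat is a 316×316×40 mm slab whose top surface is at z = 440 mm; four round legs, each 32 mm in diameter, run from the floor (z = 0) to the underside of the seat, each leg's axis is inset half a diameter from the nearest pair of seat edges (so the leg's bounding box is flush with the corner).

B is a table: top 1185 mm (x) × 768 mm (y), 34 mm thick, upper face at z = 766 mm, on four 54×54 mm square legs, each inset 35 mm from the nearest pair of top edges, running from z = 0 to the bottom of the top.

C is a spool: two coaxial disc flanges of radius 122 mm and thickness 25 mm, joined by a core cylinder of radius 62 mm and height 241 mm. The lower flange rests on z = 0 and the three cylinders share a vertical axis.

The table is on the floor beside the stool on its −x side. The spool is on top of the stool, centred.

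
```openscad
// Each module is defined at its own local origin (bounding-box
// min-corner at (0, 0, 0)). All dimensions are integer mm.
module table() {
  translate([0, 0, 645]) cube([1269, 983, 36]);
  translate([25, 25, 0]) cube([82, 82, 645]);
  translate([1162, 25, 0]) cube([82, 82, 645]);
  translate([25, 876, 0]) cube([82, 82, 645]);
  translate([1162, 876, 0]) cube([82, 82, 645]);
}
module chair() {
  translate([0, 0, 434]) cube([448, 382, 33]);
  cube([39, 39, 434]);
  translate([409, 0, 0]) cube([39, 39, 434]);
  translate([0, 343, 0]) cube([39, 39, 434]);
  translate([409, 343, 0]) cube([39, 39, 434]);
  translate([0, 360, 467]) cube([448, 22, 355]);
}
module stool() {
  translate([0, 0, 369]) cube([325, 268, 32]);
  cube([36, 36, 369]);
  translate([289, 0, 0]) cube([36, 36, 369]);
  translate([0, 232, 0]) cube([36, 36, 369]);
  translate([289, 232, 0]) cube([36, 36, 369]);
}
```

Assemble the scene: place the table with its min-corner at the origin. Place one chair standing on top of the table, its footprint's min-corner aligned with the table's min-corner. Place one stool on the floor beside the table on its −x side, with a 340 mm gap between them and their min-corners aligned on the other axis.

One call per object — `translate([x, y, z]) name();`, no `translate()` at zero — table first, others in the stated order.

table();
translate([0, 0, 681]) chair();
translate([-665, 0, 0]) stool();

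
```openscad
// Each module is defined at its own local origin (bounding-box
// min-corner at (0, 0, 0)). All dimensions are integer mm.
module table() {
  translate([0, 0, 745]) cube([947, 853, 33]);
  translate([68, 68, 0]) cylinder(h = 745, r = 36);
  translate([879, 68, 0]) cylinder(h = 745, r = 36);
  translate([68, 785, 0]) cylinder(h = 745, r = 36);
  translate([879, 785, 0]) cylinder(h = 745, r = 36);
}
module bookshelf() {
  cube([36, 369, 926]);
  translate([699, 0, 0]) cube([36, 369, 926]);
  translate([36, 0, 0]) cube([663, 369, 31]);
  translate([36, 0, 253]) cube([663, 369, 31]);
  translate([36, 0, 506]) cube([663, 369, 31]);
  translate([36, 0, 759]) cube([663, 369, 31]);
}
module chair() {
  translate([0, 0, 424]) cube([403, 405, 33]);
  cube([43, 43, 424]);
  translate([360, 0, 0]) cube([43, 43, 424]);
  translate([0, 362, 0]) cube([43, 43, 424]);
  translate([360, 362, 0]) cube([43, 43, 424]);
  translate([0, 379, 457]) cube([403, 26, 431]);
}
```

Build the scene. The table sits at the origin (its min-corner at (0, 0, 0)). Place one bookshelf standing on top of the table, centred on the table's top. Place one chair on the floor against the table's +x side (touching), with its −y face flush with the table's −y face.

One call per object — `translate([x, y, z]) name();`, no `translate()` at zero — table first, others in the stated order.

table();
translate([106, 242, 778]) bookshelf();
translate([947, 0, 0]) chair();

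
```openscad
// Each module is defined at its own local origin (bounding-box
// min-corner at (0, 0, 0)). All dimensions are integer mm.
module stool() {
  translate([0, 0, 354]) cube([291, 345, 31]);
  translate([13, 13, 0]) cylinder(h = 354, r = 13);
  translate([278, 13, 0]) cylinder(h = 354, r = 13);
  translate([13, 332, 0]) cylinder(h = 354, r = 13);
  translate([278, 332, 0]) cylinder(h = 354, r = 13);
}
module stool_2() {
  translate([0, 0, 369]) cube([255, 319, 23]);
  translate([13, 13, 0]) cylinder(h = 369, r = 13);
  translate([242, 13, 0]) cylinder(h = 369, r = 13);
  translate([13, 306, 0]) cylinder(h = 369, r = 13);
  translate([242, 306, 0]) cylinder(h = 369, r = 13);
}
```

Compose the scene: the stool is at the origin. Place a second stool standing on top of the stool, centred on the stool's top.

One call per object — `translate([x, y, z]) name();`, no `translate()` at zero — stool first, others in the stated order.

stool();
translate([18, 13, 385]) stool_2();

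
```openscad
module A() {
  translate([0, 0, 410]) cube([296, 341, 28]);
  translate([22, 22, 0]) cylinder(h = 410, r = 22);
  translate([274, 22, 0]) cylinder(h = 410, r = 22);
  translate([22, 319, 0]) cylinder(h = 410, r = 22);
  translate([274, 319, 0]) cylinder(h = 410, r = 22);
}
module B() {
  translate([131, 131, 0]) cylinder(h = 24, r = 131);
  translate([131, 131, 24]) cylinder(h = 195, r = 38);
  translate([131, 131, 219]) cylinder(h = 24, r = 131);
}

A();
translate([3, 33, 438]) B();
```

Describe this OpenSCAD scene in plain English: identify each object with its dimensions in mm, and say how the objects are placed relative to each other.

A is a simple wooden stool: a rectangular seat 296 mm (x) by 341 mm (y), 28 mm thick, top face at z = 438 mm, on four round legs, each 44 mm in diameter. The legs rest on z = 0, each leg's axis is inset half a diameter from the nearest pair of seat edges (so the leg's bounding box is flush with the corner).

B is a spool: two coaxial disc flanges of radius 131 mm and thickness 24 mm, joined by a core cylinder of radius 38 mm and height 195 mm. The lower flange rests on z = 0 and the three cylinders share a vertical axis.

The spool is on top of the stool.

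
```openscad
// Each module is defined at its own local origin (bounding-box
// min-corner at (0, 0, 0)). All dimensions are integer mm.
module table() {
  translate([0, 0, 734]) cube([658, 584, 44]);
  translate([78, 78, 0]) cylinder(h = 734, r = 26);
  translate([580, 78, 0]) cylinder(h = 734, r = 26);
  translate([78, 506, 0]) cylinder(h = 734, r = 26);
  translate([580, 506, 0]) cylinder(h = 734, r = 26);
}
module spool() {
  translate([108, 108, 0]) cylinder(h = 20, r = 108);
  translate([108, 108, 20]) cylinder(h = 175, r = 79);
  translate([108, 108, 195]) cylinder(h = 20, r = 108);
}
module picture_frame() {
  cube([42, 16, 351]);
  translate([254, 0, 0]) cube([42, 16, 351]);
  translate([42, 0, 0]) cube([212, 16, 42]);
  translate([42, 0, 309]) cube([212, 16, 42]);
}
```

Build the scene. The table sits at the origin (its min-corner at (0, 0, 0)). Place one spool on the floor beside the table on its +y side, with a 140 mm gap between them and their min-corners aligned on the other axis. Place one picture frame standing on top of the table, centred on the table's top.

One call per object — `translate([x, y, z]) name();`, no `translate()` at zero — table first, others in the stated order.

table();
translate([0, 724, 0]) spool();
translate([181, 284, 778]) picture_frame();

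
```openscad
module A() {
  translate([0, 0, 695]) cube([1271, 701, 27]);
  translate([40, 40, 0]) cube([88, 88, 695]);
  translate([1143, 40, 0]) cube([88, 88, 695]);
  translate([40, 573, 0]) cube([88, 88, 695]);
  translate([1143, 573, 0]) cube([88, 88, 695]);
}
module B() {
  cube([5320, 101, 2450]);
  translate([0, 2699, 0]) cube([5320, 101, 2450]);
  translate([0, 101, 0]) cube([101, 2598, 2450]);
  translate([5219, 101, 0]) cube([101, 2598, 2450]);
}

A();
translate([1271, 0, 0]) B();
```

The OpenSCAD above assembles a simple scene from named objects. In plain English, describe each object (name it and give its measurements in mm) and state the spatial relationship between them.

A is a table with a 1271×701 mm rectangular top, 27 mm thick, top surface at z = 722 mm, supported by four 88×88 mm square legs, each inset 40 mm from the nearest pair of top edges, running from the floor.

B is the wall frame of a small rectangular building: four walls, each 2450 mm tall and 101 mm thick, enclosing a footprint 5320 mm (x) by 2800 mm (y) outside-to-outside, with no floor or roof. The front and back walls (the −y and +y sides) span the full width; the two side walls fit between them.

The house frame is against the table's +x side, with their −y faces flush.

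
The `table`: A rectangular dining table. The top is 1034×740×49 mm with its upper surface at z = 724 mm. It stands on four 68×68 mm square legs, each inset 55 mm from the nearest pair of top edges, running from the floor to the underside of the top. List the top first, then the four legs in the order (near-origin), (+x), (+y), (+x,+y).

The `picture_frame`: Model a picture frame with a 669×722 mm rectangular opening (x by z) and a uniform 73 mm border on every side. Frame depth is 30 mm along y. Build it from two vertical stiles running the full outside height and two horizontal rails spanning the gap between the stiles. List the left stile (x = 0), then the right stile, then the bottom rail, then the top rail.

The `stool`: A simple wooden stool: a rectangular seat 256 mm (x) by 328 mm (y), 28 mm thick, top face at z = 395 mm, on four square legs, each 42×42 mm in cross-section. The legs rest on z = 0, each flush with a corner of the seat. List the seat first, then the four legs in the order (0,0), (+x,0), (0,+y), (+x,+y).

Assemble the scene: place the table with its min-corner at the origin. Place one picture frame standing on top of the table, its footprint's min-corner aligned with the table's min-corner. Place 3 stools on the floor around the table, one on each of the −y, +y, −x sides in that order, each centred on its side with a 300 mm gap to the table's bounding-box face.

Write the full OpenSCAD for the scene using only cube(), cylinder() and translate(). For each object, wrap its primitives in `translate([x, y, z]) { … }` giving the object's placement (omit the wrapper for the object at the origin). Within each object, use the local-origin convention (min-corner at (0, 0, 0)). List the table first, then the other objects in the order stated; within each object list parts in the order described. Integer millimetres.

translate([0, 0, 675]) cube([1034, 740, 49]);
translate([55, 55, 0]) cube([68, 68, 675]);
translate([911, 55, 0]) cube([68, 68, 675]);
translate([55, 617, 0]) cube([68, 68, 675]);
translate([911, 617, 0]) cube([68, 68, 675]);
translate([0, 0, 724]) {
  cube([73, 30, 868]);
  translate([742, 0, 0]) cube([73, 30, 868]);
  translate([73, 0, 0]) cube([669, 30, 73]);
  translate([73, 0, 795]) cube([669, 30, 73]);
}
translate([389, -628, 0]) {
  translate([0, 0, 367]) cube([256, 328, 28]);
  cube([42, 42, 367]);
  translate([214, 0, 0]) cube([42, 42, 367]);
  translate([0, 286, 0]) cube([42, 42, 367]);
  translate([214, 286, 0]) cube([42, 42, 367]);
}
translate([389, 1040, 0]) {
  translate([0, 0, 367]) cube([256, 328, 28]);
  cube([42, 42, 367]);
  translate([214, 0, 0]) cube([42, 42, 367]);
  translate([0, 286, 0]) cube([42, 42, 367]);
  translate([214, 286, 0]) cube([42, 42, 367]);
}
translate([-556, 206, 0]) {
  translate([0, 0, 367]) cube([256, 328, 28]);
  cube([42, 42, 367]);
  translate([214, 0, 0]) cube([42, 42, 367]);
  translate([0, 286, 0]) cube([42, 42, 367]);
  translate([214, 286, 0]) cube([42, 42, 367]);
}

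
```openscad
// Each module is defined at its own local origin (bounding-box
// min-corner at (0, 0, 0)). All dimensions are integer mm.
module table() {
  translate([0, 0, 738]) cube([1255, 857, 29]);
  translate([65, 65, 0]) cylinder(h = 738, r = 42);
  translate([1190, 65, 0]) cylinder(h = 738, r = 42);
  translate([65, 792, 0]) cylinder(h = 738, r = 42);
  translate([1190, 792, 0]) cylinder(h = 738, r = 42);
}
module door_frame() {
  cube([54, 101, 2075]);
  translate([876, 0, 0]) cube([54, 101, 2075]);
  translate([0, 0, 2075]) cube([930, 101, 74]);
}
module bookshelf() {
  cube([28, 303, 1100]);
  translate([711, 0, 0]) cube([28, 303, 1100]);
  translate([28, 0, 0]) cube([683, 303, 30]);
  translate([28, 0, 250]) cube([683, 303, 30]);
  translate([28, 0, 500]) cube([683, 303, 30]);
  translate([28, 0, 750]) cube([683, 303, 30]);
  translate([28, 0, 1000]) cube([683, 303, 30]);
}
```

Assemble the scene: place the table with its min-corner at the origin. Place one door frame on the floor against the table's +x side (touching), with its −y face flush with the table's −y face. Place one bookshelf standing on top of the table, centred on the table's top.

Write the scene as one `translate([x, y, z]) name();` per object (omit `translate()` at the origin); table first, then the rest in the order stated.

table();
translate([1255, 0, 0]) door_frame();
translate([258, 277, 767]) bookshelf();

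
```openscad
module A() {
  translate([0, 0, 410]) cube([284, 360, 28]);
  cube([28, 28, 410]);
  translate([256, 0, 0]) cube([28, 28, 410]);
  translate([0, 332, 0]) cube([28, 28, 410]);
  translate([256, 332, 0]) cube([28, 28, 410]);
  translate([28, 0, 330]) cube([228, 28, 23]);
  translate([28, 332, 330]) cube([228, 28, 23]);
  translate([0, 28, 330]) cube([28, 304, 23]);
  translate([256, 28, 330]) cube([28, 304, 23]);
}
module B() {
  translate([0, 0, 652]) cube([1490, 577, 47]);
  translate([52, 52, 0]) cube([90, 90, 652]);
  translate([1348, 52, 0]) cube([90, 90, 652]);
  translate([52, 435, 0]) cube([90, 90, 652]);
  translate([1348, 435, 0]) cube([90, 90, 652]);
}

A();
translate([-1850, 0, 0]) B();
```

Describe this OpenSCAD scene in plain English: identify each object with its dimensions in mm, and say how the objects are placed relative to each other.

A is a four-legged stool. The seat is a 284×360×28 mm slab whose top surface is at z = 438 mm; four square legs, each 28×28 mm in cross-section, run from the floor (z = 0) to the underside of the seat, each flush with a corner of the seat. Four stretchers, 28 mm wide and 23 mm tall, connect adjacent legs with their undersides at z = 330 mm, each running between the inner faces of the legs it joins and aligned with the legs' outer faces on the other axis.

B is a table with a 1490×577 mm rectangular top, 47 mm thick, top surface at z = 699 mm, supported by four 90×90 mm square legs, each inset 52 mm from the nearest pair of top edges, running from the floor.

The table is on the floor beside the stool on its −x side.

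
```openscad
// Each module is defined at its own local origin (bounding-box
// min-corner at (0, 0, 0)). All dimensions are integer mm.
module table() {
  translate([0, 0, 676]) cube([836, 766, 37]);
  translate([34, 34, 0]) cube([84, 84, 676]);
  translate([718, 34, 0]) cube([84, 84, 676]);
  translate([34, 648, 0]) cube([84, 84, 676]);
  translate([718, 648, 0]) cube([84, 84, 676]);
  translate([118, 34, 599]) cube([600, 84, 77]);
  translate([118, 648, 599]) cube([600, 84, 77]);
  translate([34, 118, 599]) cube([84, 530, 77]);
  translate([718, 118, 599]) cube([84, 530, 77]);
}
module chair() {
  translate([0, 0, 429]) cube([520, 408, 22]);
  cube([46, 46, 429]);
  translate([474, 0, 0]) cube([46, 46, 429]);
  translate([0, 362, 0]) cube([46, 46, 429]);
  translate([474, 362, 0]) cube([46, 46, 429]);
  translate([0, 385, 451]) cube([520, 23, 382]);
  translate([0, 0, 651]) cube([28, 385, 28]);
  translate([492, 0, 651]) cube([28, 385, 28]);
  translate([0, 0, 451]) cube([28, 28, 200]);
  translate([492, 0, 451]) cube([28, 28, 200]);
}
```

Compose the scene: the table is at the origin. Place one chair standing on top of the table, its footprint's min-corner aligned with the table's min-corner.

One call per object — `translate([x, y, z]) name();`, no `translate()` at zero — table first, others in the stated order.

table();
translate([0, 0, 713]) chair();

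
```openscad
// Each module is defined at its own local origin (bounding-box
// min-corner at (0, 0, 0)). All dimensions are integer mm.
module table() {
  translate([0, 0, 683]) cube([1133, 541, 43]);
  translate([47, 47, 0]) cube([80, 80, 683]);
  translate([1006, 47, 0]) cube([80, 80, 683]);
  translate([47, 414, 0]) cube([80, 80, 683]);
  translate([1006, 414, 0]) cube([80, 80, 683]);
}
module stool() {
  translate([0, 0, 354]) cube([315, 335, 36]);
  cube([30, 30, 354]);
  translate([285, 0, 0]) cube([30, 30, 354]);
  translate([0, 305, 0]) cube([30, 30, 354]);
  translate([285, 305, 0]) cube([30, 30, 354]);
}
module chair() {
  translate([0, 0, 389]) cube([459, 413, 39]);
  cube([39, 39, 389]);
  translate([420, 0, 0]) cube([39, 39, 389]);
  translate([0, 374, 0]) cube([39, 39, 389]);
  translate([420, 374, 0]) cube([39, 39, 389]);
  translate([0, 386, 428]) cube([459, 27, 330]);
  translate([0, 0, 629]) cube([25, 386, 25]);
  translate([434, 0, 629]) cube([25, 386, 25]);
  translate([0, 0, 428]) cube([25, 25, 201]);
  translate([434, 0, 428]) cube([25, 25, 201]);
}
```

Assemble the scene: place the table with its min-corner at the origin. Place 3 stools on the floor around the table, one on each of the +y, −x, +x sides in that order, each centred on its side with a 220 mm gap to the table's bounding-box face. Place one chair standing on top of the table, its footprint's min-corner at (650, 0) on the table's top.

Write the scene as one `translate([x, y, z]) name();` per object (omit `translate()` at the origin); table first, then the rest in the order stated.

table();
translate([409, 761, 0]) stool();
translate([-535, 103, 0]) stool();
translate([1353, 103, 0]) stool();
translate([650, 0, 726]) chair();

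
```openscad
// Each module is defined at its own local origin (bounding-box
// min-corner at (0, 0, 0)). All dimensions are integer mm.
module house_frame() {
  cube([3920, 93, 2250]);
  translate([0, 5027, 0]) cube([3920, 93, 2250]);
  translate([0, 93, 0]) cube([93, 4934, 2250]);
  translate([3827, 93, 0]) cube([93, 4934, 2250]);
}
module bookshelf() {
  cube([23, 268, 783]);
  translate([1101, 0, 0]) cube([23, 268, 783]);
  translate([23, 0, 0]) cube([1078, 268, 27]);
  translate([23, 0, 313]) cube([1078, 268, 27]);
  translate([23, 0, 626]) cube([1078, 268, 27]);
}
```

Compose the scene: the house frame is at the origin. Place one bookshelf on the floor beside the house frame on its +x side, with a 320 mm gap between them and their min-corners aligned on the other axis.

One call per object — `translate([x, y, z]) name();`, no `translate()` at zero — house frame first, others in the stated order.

house_frame();
translate([4240, 0, 0]) bookshelf();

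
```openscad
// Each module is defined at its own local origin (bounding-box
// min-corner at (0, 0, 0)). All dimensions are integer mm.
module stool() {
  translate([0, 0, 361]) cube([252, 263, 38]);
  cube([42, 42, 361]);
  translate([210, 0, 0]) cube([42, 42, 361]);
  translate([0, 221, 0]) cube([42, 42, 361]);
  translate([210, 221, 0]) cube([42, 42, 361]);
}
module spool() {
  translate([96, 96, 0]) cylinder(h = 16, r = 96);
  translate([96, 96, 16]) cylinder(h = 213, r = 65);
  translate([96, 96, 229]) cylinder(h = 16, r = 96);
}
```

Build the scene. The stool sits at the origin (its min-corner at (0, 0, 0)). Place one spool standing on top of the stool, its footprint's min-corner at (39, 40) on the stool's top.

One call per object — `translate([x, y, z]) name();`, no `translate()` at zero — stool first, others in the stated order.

stool();
translate([39, 40, 399]) spool();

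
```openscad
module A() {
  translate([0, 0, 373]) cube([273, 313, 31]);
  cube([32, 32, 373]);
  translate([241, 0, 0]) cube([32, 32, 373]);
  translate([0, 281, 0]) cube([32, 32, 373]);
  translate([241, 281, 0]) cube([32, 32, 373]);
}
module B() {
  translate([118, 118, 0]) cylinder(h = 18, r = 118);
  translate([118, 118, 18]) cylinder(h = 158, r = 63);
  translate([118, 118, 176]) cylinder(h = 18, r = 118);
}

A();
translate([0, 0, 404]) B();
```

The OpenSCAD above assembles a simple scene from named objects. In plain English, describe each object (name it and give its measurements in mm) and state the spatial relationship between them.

A is a four-legged stool. The seat is a 273×313×31 mm slab whose top surface is at z = 404 mm; four square legs, each 32×32 mm in cross-section, run from the floor (z = 0) to the underside of the seat, each flush with a corner of the seat.

B is a spool: two coaxial disc flanges of radius 118 mm and thickness 18 mm, joined by a core cylinder of radius 63 mm and height 158 mm. The lower flange rests on z = 0 and the three cylinders share a vertical axis.

The spool is on top of the stool.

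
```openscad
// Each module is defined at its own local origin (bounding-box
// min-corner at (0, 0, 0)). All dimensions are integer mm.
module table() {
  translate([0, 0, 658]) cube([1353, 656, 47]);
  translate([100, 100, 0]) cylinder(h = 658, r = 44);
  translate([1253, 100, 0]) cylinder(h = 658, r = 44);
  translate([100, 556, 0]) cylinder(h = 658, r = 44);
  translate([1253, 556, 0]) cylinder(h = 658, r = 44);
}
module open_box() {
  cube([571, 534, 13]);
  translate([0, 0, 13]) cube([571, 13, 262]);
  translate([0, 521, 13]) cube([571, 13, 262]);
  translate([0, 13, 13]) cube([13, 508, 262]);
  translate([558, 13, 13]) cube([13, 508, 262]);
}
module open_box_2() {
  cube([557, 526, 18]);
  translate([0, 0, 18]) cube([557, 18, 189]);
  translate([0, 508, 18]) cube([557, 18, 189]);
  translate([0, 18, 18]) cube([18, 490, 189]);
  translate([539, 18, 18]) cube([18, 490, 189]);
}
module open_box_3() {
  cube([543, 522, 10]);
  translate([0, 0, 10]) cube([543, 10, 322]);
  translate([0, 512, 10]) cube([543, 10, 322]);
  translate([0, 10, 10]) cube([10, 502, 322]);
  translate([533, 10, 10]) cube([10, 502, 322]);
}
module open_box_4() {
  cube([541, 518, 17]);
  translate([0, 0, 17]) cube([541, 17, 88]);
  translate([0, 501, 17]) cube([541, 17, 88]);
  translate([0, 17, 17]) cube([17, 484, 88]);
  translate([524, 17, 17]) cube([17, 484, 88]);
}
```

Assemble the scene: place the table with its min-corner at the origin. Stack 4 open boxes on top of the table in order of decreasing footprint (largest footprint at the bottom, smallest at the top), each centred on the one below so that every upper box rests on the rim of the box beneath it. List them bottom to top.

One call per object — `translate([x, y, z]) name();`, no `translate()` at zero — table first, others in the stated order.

table();
translate([391, 61, 705]) open_box();
translate([398, 65, 980]) open_box_2();
translate([405, 67, 1187]) open_box_3();
translate([406, 69, 1519]) open_box_4();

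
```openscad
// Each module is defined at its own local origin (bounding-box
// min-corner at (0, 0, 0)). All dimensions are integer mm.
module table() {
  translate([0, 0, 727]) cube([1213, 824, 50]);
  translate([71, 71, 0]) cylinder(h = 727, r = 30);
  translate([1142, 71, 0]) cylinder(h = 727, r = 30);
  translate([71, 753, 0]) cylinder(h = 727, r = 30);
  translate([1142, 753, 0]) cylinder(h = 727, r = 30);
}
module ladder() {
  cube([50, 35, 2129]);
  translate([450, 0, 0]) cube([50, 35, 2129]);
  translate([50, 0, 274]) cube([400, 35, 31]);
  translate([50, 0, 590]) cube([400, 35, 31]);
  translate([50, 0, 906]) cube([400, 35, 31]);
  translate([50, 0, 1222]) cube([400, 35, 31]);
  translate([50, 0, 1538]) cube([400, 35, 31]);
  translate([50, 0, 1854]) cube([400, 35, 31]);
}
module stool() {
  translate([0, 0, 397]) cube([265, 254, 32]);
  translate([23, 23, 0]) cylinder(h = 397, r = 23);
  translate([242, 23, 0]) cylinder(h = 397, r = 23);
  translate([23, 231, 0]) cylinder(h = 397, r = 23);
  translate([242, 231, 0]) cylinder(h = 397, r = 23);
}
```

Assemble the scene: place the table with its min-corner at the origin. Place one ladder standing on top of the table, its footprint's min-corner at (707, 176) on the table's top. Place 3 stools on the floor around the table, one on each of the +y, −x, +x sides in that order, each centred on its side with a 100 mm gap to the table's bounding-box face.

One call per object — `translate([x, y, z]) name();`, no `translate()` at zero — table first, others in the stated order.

table();
translate([707, 176, 777]) ladder();
translate([474, 924, 0]) stool();
translate([-365, 285, 0]) stool();
translate([1313, 285, 0]) stool();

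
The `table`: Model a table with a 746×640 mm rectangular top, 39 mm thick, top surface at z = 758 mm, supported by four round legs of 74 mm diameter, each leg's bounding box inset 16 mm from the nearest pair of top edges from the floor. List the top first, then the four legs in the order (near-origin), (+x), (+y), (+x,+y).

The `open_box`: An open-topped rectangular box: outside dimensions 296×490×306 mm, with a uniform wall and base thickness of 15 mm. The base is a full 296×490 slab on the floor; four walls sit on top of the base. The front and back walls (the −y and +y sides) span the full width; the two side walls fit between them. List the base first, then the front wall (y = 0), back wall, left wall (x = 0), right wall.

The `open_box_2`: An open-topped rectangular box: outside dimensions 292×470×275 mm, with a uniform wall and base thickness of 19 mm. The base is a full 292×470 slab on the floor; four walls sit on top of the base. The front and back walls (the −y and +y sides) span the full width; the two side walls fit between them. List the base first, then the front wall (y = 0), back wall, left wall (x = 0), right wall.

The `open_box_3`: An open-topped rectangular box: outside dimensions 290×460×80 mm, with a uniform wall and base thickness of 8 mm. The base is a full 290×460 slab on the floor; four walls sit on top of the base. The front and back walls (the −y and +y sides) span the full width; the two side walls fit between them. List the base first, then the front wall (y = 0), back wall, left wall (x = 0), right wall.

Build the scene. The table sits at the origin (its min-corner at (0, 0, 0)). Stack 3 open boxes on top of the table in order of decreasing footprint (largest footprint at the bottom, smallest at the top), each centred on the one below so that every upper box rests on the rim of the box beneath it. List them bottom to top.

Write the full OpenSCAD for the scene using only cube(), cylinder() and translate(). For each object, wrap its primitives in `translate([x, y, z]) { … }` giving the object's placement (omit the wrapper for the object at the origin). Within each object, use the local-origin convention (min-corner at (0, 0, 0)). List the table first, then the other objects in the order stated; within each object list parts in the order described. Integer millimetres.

translate([0, 0, 719]) cube([746, 640, 39]);
translate([53, 53, 0]) cylinder(h = 719, r = 37);
translate([693, 53, 0]) cylinder(h = 719, r = 37);
translate([53, 587, 0]) cylinder(h = 719, r = 37);
translate([693, 587, 0]) cylinder(h = 719, r = 37);
translate([225, 75, 758]) {
  cube([296, 490, 15]);
  translate([0, 0, 15]) cube([296, 15, 291]);
  translate([0, 475, 15]) cube([296, 15, 291]);
  translate([0, 15, 15]) cube([15, 460, 291]);
  translate([281, 15, 15]) cube([15, 460, 291]);
}
translate([227, 85, 1064]) {
  cube([292, 470, 19]);
  translate([0, 0, 19]) cube([292, 19, 256]);
  translate([0, 451, 19]) cube([292, 19, 256]);
  translate([0, 19, 19]) cube([19, 432, 256]);
  translate([273, 19, 19]) cube([19, 432, 256]);
}
translate([228, 90, 1339]) {
  cube([290, 460, 8]);
  translate([0, 0, 8]) cube([290, 8, 72]);
  translate([0, 452, 8]) cube([290, 8, 72]);
  translate([0, 8, 8]) cube([8, 444, 72]);
  translate([282, 8, 8]) cube([8, 444, 72]);
}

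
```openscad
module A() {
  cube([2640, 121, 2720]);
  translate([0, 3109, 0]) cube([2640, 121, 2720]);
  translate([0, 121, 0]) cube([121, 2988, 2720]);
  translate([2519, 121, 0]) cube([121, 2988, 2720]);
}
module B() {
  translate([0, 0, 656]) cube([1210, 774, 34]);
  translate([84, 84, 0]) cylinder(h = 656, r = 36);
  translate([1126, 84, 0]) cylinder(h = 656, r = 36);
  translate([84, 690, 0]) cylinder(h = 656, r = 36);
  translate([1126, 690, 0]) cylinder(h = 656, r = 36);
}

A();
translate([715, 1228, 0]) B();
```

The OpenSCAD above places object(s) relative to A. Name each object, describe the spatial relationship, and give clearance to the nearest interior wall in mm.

A is a house frame. B is a table. The table sits inside the house frame, centred. The clearance to the nearest interior wall is 594 mm.

Clearances: x = 594, y = 1107; minimum 594 mm.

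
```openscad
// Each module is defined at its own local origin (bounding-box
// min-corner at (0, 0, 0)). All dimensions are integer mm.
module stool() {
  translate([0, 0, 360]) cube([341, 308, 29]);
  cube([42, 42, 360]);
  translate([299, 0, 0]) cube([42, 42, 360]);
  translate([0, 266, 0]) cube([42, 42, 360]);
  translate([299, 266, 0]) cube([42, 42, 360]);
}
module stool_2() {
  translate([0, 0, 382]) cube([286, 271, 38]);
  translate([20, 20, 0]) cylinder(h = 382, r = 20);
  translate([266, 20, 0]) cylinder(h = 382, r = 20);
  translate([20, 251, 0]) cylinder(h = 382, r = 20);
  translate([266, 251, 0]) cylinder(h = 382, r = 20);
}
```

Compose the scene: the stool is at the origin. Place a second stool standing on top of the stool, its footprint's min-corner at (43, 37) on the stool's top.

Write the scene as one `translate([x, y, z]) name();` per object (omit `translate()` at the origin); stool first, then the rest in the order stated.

stool();
translate([43, 37, 389]) stool_2();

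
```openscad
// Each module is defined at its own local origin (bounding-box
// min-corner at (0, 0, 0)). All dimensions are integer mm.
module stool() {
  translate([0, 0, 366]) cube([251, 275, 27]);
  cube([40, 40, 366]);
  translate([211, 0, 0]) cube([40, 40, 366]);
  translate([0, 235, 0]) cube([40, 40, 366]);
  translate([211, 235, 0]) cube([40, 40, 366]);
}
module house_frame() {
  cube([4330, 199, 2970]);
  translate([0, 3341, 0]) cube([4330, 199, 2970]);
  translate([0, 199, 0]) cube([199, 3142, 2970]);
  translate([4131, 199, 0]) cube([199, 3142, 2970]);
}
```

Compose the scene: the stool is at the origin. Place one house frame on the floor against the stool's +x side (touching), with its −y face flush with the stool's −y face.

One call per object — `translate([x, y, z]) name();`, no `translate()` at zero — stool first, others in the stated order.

stool();
translate([251, 0, 0]) house_frame();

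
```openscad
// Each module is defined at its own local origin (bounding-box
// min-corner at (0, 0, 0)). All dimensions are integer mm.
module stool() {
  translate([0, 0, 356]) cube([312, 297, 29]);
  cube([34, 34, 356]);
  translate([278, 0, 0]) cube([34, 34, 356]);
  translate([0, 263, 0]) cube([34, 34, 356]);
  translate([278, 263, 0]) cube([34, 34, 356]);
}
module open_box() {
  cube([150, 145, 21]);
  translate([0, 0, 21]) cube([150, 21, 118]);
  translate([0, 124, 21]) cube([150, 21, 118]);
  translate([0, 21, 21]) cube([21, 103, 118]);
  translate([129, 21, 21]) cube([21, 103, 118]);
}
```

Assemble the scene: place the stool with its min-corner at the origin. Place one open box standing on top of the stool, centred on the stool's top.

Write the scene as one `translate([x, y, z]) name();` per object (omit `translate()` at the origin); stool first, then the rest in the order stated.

stool();
translate([81, 76, 385]) open_box();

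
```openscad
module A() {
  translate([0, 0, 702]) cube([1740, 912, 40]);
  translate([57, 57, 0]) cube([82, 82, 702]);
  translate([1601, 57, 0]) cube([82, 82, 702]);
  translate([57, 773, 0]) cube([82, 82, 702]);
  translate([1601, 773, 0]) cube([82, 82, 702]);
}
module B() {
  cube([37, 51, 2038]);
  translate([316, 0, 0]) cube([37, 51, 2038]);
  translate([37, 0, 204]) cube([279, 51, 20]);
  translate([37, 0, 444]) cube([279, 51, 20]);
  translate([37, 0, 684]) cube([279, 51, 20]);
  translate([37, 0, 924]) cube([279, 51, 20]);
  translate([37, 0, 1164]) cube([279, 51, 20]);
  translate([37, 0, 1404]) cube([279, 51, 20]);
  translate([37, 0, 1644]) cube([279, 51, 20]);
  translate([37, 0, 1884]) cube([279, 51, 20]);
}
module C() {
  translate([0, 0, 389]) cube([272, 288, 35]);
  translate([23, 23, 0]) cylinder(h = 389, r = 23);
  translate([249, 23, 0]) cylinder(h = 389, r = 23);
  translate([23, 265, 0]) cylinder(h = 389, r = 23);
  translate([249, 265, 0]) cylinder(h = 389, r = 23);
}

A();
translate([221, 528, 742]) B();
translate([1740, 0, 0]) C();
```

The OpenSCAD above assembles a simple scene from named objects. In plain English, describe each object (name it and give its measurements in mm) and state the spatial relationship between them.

A is a table with a 1740×912 mm rectangular top, 40 mm thick, top surface at z = 742 mm, supported by four 82×82 mm square legs, each inset 57 mm from the nearest pair of top edges, running from the floor.

B is a wooden ladder with two side rails of 37×51 mm section and 2038 mm height, set 353 mm apart overall. Between them run 8 rectangular rungs (51 mm deep, 20 mm thick), front faces flush with the rails' −y face. The bottom of the first rung is 204 mm above the floor and each subsequent rung is 240 mm higher than the one below.

C is a four-legged stool. The seat is 272×288 mm, 35 mm thick, top at z = 424 mm. It stands on four round legs, each 46 mm in diameter, from z = 0 to the seat underside, each leg's axis is inset half a diameter from the nearest pair of seat edges (so the leg's bounding box is flush with the corner).

The ladder is on top of the table. The stool is against the table's +x side, with their −y faces flush.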